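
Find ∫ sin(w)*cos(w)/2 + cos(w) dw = (sin(w) + 2)^2/4 + C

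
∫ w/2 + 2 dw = w^2/4 + 2*w + C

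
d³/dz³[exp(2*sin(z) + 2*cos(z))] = 2*(-2*sqrt(2)*sin(3*z + pi/4) - 6*cos(2*z) + 5*sqrt(2)*cos(z + pi/4))*exp(2*sin(z))*exp(2*cos(z))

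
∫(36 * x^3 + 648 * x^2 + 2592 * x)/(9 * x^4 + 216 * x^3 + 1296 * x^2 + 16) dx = log(9*x^2*(x + 12)^2/16 + 1) + C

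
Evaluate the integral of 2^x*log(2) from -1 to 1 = 3/2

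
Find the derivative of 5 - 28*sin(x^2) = -56*x*cos(x^2)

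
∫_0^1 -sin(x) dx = -1 + cos(1)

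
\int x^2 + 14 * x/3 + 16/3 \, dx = x^3/3 + 7*x^2/3 + 16*x/3 + C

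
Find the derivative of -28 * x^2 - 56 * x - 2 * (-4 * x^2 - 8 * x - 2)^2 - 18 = -128*x^3 - 384*x^2 - 376*x - 120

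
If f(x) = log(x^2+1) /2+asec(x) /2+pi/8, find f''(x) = (-2*x^7 - 2*x^6*sqrt(1 - 1/x^2) + 6*x^5 - 3*x^4*sqrt(1 - 1/x^2) - 6*x^3 + 2*x + sqrt(1 - 1/x^2))/(2*x^9 - 4*x^5 + 2*x)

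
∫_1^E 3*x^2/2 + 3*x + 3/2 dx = -4 + (1 + E)^3/2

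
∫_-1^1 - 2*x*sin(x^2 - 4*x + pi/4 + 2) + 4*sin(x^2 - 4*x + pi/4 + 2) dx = -cos(pi/4 + 7) + sin(pi/4 + 1)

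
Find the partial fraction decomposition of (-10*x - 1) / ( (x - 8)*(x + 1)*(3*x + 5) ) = 141/(58*(3*x + 5)) - 1/(2*(x + 1)) - 9/(29*(x - 8))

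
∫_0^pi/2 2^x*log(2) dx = -1 + 2^(pi/2)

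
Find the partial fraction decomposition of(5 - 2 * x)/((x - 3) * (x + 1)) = -7/(4*(x + 1)) - 1/(4*(x - 3))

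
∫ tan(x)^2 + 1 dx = tan(x) + C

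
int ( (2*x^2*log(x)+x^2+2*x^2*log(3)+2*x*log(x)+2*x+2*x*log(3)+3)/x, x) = ((x + 1)^2 + 2)*log(3*x) + C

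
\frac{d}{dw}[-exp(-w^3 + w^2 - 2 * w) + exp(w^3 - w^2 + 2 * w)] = 3*w^2*exp(-w^3 + w^2 - 2*w) + 3*w^2*exp(w^3 - w^2 + 2*w) - 2*w*exp(-w^3 + w^2 - 2*w) - 2*w*exp(w^3 - w^2 + 2*w) + 2*exp(-w^3 + w^2 - 2*w) + 2*exp(w^3 - w^2 + 2*w)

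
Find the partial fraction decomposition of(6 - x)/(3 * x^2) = -1/(3*x) + 2/x^2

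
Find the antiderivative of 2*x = x^2 + C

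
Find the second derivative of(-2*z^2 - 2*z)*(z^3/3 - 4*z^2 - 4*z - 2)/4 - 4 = -10*z^3/3 + 22*z^2 + 24*z + 6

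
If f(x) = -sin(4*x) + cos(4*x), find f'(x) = -4*sin(4*x) - 4*cos(4*x)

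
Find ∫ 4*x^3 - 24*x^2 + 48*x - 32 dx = x^4 - 8*x^3 + 24*x^2 - 32*x + C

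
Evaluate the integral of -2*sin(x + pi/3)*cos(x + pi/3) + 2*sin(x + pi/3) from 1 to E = -(-1 + cos(1 + pi/3))^2 + (-1 + cos(pi/3 + E))^2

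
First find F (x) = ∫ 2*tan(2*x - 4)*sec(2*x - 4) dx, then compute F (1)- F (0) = sec(2) - sec(4)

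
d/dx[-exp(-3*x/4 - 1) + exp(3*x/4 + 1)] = (3*exp(3*x/2 + 2) + 3)*exp(-3*x/4 - 1)/4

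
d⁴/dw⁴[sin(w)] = sin(w)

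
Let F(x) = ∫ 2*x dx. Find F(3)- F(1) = 8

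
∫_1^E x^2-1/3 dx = -E/3 + exp(3)/3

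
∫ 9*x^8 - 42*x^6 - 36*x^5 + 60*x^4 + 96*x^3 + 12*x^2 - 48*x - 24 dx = x^9 - 6*x^7 - 6*x^6 + 12*x^5 + 24*x^4 + 4*x^3 - 24*x^2 - 24*x + C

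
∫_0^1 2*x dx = 1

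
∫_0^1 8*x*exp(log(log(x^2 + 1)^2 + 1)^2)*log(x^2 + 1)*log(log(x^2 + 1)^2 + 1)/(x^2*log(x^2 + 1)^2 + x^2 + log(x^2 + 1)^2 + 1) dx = -1 + exp(log(log(2)^2 + 1)^2)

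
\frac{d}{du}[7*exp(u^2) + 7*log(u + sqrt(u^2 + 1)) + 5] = (14*u^3*exp(u^2) + 14*u^2*sqrt(u^2 + 1)*exp(u^2) + 14*u*exp(u^2) + 7*u + 7*sqrt(u^2 + 1))/(u^2 + u*sqrt(u^2 + 1) + 1)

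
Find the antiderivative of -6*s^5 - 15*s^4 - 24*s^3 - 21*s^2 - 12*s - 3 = -s^6 - 3*s^5 - 6*s^4 - 7*s^3 - 6*s^2 - 3*s + C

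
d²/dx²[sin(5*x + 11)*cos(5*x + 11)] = -50*sin(10*x + 22)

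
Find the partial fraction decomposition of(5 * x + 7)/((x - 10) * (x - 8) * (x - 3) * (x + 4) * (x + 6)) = -23/(4032*(x + 6)) + 13/(2352*(x + 4)) + 22/(2205*(x - 3)) - 47/(1680*(x - 8)) + 57/(3136*(x - 10))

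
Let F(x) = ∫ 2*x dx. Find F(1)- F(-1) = 0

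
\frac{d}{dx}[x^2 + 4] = 2*x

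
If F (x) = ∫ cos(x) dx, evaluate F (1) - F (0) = sin(1)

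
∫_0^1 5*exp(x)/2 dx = -5/2 + 5*E/2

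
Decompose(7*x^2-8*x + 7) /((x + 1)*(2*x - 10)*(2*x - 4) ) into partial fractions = 11/(36*(x + 1)) - 19/(36*(x - 2)) + 71/(36*(x - 5))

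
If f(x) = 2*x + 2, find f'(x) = 2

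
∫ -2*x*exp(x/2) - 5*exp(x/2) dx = (-4*x - 2)*exp(x/2) + C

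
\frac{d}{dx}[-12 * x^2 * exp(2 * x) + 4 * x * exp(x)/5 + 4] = -24*x^2*exp(2*x) - 24*x*exp(2*x) + 4*x*exp(x)/5 + 4*exp(x)/5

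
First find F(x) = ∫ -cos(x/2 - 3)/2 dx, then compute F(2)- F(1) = -sin(5/2) + sin(2)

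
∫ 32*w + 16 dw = 16*w^2 + 16*w + C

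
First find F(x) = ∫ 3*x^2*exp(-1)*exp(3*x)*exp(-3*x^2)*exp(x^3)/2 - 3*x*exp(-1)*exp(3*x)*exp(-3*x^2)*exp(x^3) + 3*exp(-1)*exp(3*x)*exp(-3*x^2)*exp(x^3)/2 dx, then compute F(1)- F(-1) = 1/2 - exp(-8)/2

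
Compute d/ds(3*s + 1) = 3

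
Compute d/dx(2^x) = 2^x*log(2)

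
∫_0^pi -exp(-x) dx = -1 + exp(-pi)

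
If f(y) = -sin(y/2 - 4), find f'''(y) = cos(y/2 - 4)/8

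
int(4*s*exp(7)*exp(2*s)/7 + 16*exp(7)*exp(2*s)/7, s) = (2*s + 7)*exp(2*s + 7)/7 + C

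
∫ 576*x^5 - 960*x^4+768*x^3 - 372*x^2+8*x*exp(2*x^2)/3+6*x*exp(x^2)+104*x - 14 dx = 96*x^6 - 192*x^5 + 192*x^4 - 124*x^3 + 52*x^2 - 14*x + 2*exp(2*x^2)/3 + 3*exp(x^2) + C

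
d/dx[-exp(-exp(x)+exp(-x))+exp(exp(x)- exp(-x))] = (exp(2*x) + exp(2*exp(x) - 2*exp(-x)) + exp(2*x + 2*exp(x) - 2*exp(-x)) + 1)*exp(-x - exp(x) + exp(-x))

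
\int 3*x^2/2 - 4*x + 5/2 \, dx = x^3/2 - 2*x^2 + 5*x/2 + C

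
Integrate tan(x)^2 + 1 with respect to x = tan(x) + C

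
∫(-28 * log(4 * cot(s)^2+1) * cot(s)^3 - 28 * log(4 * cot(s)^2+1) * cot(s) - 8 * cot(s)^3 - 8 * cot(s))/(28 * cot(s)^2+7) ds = (7*log(4*cot(s)^2 + 1) + 4)*log(4*cot(s)^2 + 1)/28 + C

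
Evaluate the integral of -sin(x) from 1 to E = cos(E) - cos(1)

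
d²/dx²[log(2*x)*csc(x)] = (-x^2*log(x) + 2*x^2*log(x)/sin(x)^2 - x^2*log(2) + 2*x^2*log(2)/sin(x)^2 - 2*x*cos(x)/sin(x) - 1)/(x^2*sin(x))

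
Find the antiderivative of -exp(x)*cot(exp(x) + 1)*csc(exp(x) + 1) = csc(exp(x) + 1) + C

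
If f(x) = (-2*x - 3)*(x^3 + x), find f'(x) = -8*x^3 - 9*x^2 - 4*x - 3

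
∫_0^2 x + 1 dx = 4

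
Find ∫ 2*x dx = x^2 + C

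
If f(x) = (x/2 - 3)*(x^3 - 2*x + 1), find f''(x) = 6*x^2 - 18*x - 2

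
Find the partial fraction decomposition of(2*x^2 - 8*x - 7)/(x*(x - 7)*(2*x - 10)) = -3/(20*(x - 5)) + 5/(4*(x - 7)) - 1/(10*x)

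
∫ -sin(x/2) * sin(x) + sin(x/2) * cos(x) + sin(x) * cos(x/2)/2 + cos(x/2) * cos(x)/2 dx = sqrt(2)*sin(x/2)*sin(x + pi/4) + C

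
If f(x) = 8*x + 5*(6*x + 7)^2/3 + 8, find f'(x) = 120*x + 148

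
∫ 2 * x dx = x^2 + C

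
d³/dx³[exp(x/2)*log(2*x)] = (x^3*exp(x/2)*log(x) + x^3*exp(x/2)*log(2) + 6*x^2*exp(x/2) - 12*x*exp(x/2) + 16*exp(x/2))/(8*x^3)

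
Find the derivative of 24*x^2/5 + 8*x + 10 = 48*x/5 + 8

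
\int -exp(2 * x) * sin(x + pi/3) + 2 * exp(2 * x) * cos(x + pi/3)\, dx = exp(2*x)*cos(x + pi/3) + C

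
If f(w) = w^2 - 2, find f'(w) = 2*w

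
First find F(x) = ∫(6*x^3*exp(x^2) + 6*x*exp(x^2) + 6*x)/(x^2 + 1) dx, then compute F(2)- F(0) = -3 + 3*log(5) + 3*exp(4)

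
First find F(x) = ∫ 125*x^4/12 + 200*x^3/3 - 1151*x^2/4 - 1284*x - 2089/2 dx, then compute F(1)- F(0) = -5291/3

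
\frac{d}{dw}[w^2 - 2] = 2*w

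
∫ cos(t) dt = sin(t) + C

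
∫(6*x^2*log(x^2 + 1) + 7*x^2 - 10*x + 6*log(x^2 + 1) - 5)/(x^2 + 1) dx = -5*x + (6*x - 5)*log(x^2 + 1) + C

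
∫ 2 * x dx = x^2 + C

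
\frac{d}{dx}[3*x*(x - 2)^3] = 12*x^3 - 54*x^2 + 72*x - 24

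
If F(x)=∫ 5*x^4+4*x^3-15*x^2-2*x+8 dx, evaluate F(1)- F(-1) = 8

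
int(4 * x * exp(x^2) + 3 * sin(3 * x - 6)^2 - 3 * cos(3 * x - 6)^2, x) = 2*exp(x^2) - sin(6*x - 12)/2 + C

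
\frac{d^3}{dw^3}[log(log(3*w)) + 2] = (2*log(w)^2 + 3*log(w) + 4*log(3)*log(w) + 2 + 2*log(3)^2 + 3*log(3))/(w^3*log(w)^3 + 3*w^3*log(3)*log(w)^2 + 3*w^3*log(3)^2*log(w) + w^3*log(3)^3)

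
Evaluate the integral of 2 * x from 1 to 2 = 3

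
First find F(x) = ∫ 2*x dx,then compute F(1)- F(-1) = 0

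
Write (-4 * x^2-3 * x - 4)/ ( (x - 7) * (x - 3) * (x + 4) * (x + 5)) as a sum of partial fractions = 89/(96*(x + 5)) - 8/(11*(x + 4)) + 7/(32*(x - 3)) - 221/(528*(x - 7))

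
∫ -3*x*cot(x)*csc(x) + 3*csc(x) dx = 3*x*csc(x) + C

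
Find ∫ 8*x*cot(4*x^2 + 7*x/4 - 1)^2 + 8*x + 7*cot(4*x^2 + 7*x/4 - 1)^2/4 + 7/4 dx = -cot(4*x^2 + 7*x/4 - 1) + C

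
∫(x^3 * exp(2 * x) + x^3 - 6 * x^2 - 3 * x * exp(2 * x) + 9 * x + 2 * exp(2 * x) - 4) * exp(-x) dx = 2*(x - 1)^3*sinh(x) + C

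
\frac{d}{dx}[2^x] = 2^x*log(2)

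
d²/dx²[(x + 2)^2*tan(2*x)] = 8*x^2*tan(2*x)^3 + 8*x^2*tan(2*x) + 32*x*tan(2*x)^3 + 8*x*tan(2*x)^2 + 32*x*tan(2*x) + 8*x + 32*tan(2*x)^3 + 16*tan(2*x)^2 + 34*tan(2*x) + 16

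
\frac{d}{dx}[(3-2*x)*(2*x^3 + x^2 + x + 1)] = -16*x^3 + 12*x^2 + 2*x + 1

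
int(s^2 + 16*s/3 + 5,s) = s^3/3 + 8*s^2/3 + 5*s + C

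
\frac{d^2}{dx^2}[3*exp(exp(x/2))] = 3*exp(x/2 + exp(x/2))/4 + 3*exp(x + exp(x/2))/4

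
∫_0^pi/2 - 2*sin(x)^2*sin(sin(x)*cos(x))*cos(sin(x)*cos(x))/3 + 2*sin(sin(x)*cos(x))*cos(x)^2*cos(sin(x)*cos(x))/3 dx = 0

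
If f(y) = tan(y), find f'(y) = cos(y)^(-2)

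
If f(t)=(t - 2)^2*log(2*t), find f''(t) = (2*t^2*log(t) + 2*t^2*log(2) + 3*t^2 - 4*t - 4)/t^2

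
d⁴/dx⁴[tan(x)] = 24*tan(x)^5 + 40*tan(x)^3 + 16*tan(x)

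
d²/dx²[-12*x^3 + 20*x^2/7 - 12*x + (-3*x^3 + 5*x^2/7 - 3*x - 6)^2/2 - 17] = 135*x^4 - 300*x^3/7 + 5442*x^2/49 + 162*x/7 + 43/7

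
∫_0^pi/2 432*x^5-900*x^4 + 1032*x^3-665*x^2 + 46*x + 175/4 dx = -145*pi/8 - 52/3 + (-5*pi/2 - 2 + 3*pi^2/2)^3/3 + 11*pi^2 + 5*(-5*pi/2 - 2 + 3*pi^2/2)^2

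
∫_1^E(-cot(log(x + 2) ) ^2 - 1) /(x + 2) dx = -cot(log(3)) + cot(log(2 + E))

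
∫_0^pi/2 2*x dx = pi^2/4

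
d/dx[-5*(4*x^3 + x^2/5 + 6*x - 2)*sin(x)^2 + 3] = -20*x^3*sin(2*x) - 60*x^2*sin(x)^2 - x^2*sin(2*x) - 2*x*sin(x)^2 - 30*x*sin(2*x) - 30*sin(x)^2 + 10*sin(2*x)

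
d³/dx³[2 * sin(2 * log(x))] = (24*sin(2*log(x)) - 8*cos(2*log(x)))/x^3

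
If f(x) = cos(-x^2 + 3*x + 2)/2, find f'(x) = (x - 3/2)*sin(-x^2 + 3*x + 2)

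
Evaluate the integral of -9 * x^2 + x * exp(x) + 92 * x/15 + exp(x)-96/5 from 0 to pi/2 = -24 - 3*pi^3/8 - 8*pi/5 + pi^2/10 + 2*(6 - pi)^2/3 + pi*exp(pi/2)/2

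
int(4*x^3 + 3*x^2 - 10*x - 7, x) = x^4 + x^3 - 5*x^2 - 7*x + C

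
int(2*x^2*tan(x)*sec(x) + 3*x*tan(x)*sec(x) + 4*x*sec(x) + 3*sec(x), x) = x*(2*x + 3)*sec(x) + C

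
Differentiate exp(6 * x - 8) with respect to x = 6*exp(6*x - 8)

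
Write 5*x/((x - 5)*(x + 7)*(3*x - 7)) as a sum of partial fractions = -15/(32*(3*x - 7)) - 5/(48*(x + 7)) + 25/(96*(x - 5))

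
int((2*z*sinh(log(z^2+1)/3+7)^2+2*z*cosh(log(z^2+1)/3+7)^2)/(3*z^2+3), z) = sinh(2*log(z^2 + 1)/3 + 14)/2 + C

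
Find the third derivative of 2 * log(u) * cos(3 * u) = (54*u^3*log(u)*sin(3*u) - 54*u^2*cos(3*u) + 18*u*sin(3*u) + 4*cos(3*u))/u^3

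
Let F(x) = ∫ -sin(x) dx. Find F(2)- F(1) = -cos(1) + cos(2)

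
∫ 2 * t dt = t^2 + C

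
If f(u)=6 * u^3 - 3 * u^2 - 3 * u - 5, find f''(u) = 36*u - 6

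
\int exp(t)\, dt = exp(t) + C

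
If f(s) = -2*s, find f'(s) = -2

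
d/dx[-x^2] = -2*x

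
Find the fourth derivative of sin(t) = sin(t)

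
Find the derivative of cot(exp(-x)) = exp(-x)/sin(exp(-x))^2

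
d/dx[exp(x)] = exp(x)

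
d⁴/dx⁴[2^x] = 2^x*log(2)^4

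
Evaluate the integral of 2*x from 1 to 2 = 3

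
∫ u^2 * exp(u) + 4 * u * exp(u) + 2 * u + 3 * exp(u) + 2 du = (u + 1)^2*(exp(u) + 1) + C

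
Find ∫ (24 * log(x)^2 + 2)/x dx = 8*log(x)^3 + 2*log(x) + C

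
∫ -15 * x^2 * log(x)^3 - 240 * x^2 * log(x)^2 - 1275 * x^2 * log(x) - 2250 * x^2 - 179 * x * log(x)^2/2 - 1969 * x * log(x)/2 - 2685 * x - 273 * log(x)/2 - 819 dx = -3*x*log(x) - 15*x - 5*(x*log(x) + 5*x + 3)^3 + (x*log(x) + 5*x + 3)^2/4 + C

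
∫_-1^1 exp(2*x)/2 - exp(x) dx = -(-1 + exp(-1)/2)^2 + (-1 + E/2)^2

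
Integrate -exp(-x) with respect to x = exp(-x) + C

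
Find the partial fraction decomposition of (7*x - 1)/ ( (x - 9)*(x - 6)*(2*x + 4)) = -15/(176*(x + 2)) - 41/(48*(x - 6)) + 31/(33*(x - 9))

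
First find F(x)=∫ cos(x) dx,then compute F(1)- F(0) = sin(1)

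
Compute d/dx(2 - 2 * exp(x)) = -2*exp(x)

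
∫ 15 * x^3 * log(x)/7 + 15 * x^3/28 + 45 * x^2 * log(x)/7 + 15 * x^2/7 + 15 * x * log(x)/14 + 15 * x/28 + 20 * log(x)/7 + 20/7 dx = 5*x*(3*x^3 + 12*x^2 + 3*x + 16)*log(x)/28 + C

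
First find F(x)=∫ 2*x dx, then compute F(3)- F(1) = 8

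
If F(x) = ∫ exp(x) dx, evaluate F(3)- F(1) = -E + exp(3)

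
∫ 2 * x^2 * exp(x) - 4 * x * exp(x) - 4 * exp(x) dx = 2*((x - 2)^2 - 2)*exp(x) + C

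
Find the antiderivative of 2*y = y^2 + C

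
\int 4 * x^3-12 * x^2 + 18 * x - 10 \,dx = x^4 - 4*x^3 + 9*x^2 - 10*x + C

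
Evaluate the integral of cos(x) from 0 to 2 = sin(2)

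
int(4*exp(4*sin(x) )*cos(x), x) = exp(4*sin(x)) + C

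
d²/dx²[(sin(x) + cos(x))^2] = -4*sin(2*x)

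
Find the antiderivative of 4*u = 2*u^2 + C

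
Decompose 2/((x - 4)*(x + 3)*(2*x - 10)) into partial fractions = 1/(56*(x + 3)) - 1/(7*(x - 4)) + 1/(8*(x - 5))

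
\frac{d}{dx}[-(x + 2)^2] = -2*x - 4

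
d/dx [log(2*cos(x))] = -tan(x)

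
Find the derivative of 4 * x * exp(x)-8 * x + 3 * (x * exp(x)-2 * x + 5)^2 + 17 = 6*x^2*exp(2*x) - 12*x^2*exp(x) + 6*x*exp(2*x) + 10*x*exp(x) + 24*x + 34*exp(x) - 68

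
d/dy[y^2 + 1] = 2*y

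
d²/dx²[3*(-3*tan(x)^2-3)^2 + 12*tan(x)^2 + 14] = 540*tan(x)^6 + 1260*tan(x)^4 + 852*tan(x)^2 + 132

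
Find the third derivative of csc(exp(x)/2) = (exp(2*x)*cos(exp(x)/2)/sin(exp(x)/2) - 6*exp(2*x)*cos(exp(x)/2)/sin(exp(x)/2)^3 - 6*exp(x) + 12*exp(x)/sin(exp(x)/2)^2 - 4*cos(exp(x)/2)/sin(exp(x)/2))*exp(x)/(8*sin(exp(x)/2))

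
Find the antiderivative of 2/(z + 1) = 2*log(z + 1) + C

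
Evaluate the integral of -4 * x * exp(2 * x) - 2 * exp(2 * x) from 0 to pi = -2*pi*exp(2*pi)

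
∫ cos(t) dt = sin(t) + C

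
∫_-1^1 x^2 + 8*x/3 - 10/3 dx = -6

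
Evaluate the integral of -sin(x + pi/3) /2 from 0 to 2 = cos(pi/3 + 2)/2 - 1/4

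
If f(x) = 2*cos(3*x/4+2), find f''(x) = -9*cos(3*x/4 + 2)/8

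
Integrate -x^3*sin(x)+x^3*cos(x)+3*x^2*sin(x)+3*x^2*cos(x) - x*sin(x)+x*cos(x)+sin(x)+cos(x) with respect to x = sqrt(2)*x*(x^2 + 1)*sin(x + pi/4) + C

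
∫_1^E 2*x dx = -1 + exp(2)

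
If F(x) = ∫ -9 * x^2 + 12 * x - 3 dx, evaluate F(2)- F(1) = -6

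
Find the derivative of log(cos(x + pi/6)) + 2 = -tan(x + pi/6)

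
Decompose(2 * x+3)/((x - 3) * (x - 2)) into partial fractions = -7/(x - 2) + 9/(x - 3)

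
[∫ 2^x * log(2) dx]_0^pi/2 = -1 + 2^(pi/2)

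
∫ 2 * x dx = x^2 + C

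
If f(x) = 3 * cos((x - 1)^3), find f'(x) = -9*(x - 1)^2*sin(x^3 - 3*x^2 + 3*x - 1)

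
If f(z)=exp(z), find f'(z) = exp(z)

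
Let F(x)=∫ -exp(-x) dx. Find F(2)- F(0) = -1 + exp(-2)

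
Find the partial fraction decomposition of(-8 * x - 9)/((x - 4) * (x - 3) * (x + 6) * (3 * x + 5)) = 9/(238*(3*x + 5)) - 1/(30*(x + 6)) + 11/(42*(x - 3)) - 41/(170*(x - 4))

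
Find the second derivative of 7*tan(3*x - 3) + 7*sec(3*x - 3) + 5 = 126*tan(3*x - 3)^3 + 126*tan(3*x - 3)^2*sec(3*x - 3) + 126*tan(3*x - 3) + 63*sec(3*x - 3)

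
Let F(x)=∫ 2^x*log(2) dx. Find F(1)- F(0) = 1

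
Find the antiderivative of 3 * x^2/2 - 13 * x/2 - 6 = x^3/2 - 13*x^2/4 - 6*x + C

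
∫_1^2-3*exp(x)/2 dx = -3*exp(2)/2 + 3*E/2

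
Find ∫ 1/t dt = log(-4*t) + C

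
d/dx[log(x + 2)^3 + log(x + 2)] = (3*log(x + 2)^2 + 1)/(x + 2)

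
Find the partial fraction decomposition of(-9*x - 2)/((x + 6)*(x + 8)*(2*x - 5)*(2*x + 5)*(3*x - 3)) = 82/(8085*(2*x + 5)) - 14/(2295*(2*x - 5)) + 5/(891*(x + 8)) - 26/(2499*(x + 6)) + 11/(3969*(x - 1))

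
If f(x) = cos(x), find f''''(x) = cos(x)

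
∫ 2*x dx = x^2 + C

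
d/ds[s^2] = 2*s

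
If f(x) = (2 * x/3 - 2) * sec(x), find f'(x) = 2*x*tan(x)*sec(x)/3 - 2*tan(x)*sec(x) + 2*sec(x)/3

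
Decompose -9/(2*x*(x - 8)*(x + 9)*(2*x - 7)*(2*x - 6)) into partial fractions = 4/(175*(2*x - 7)) - 1/(20400*(x + 9)) - 1/(80*(x - 3)) - 1/(2720*(x - 8)) + 1/(672*x)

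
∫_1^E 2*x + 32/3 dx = -80/3 + (5 + 3*E)*(E/3 + 3)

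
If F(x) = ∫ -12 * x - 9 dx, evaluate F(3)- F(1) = -66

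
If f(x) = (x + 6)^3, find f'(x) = 3*x^2 + 36*x + 108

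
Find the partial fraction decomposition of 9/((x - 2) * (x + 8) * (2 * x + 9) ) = -36/(91*(2*x + 9)) + 9/(70*(x + 8)) + 9/(130*(x - 2))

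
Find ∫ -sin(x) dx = cos(x) + C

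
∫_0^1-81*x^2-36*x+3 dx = -42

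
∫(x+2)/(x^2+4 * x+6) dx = log((x + 2)^2 + 2)/2 + C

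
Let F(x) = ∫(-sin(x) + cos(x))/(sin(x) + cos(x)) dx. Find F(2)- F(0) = log(sin(pi/4 + 2)) + log(2)/2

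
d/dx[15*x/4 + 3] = 15/4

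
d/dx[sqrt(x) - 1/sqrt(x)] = (x + 1)/(2*x^(3/2))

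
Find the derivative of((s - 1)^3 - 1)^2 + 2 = 6*s^5 - 30*s^4 + 60*s^3 - 66*s^2 + 42*s - 12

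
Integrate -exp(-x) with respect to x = exp(-x) + C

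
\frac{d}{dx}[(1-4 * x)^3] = -192*x^2 + 96*x - 12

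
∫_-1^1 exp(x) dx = E - exp(-1)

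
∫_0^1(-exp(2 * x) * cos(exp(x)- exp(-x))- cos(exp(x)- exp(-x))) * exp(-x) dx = -sin(E - exp(-1))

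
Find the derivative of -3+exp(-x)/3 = -exp(-x)/3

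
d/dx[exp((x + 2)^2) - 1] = 2*x*exp(x^2 + 4*x + 4) + 4*exp(x^2 + 4*x + 4)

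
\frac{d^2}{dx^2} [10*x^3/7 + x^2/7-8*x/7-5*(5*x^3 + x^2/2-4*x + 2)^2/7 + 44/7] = -3750*x^4/7 - 500*x^3/7 + 2385*x^2/7 - 60*x - 178/7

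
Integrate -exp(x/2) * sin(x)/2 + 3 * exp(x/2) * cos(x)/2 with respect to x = sqrt(2)*exp(x/2)*sin(x + pi/4) + C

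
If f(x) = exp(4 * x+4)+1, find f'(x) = 4*exp(4*x + 4)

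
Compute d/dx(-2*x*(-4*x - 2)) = 16*x + 4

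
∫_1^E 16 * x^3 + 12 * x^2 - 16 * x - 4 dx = (4 + 4*E)*(-2*E + 1 + exp(3))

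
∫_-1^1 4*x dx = 0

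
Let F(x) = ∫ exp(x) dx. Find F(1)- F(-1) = E - exp(-1)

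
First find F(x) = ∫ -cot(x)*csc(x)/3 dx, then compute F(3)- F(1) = -csc(1)/3 + csc(3)/3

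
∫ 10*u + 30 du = 5*u^2 + 30*u + C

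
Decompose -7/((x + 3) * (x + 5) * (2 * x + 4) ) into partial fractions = -7/(12*(x + 5)) + 7/(4*(x + 3)) - 7/(6*(x + 2))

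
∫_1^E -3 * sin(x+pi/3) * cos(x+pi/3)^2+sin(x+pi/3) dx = cos(pi/3 + E)^3 + cos(1 + pi/3) - cos(1 + pi/3)^3 - cos(pi/3 + E)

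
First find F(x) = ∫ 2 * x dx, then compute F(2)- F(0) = 4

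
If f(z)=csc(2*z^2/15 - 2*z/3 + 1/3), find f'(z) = 4*(5 - 2*z)*cos(2*z^2/15 - 2*z/3 + 1/3)/(15*(1 - cos(4*z^2/15 - 4*z/3 + 2/3)))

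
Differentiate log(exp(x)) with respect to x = 1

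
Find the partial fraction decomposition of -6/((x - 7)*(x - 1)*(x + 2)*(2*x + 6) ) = 3/(40*(x + 3)) - 1/(9*(x + 2)) + 1/(24*(x - 1)) - 1/(180*(x - 7))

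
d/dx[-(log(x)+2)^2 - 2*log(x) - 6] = (-2*log(x) - 6)/x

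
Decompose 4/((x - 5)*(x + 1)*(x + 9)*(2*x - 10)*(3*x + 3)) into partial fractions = 1/(18816*(x + 9)) + 5/(10368*(x + 1)) + 1/(432*(x + 1)^2) - 17/(31752*(x - 5)) + 1/(756*(x - 5)^2)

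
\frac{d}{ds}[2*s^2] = 4*s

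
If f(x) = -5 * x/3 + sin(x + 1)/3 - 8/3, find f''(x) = -sin(x + 1)/3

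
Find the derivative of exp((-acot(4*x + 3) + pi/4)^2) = (-4*exp(acot(4*x + 3)^2 - pi*acot(4*x + 3)/2 + pi^2/16)*acot(4*x + 3) + pi*exp(acot(4*x + 3)^2 - pi*acot(4*x + 3)/2 + pi^2/16))/(8*x^2 + 12*x + 5)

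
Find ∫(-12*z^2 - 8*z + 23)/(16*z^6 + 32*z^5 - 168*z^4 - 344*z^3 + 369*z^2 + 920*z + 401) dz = acot(4*z^3 + 4*z^2 - 23*z - 20) + C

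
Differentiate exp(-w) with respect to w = -exp(-w)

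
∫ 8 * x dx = 4*x^2 + C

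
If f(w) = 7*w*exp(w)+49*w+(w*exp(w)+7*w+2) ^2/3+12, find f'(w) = 2*w^2*exp(2*w)/3 + 14*w^2*exp(w)/3 + 2*w*exp(2*w)/3 + 53*w*exp(w)/3 + 98*w/3 + 25*exp(w)/3 + 175/3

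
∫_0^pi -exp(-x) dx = -1 + exp(-pi)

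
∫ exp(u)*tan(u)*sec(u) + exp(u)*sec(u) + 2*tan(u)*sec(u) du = (exp(u) + 2)*sec(u) + C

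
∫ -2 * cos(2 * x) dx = -sin(2*x) + C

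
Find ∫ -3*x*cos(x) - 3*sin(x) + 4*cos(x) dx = (4 - 3*x)*sin(x) + C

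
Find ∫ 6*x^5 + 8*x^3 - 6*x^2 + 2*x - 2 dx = x^6 + 2*x^4 - 2*x^3 + x^2 - 2*x + C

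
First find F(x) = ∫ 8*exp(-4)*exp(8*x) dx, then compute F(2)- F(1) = -exp(4) + exp(12)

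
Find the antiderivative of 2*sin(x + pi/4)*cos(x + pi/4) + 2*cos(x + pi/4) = (sin(x + pi/4) + 1)^2 + C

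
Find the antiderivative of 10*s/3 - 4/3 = 5*s^2/3 - 4*s/3 + C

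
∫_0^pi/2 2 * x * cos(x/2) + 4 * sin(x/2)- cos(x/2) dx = sqrt(2)*(-2 + 2*pi)/2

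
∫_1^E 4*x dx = -2 + 2*exp(2)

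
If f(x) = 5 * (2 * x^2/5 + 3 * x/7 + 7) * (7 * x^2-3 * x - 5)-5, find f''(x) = 168*x^2 + 54*x + 3200/7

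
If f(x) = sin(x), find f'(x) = cos(x)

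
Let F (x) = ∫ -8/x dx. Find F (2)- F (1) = -8*log(2)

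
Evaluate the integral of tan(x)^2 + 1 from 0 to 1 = tan(1)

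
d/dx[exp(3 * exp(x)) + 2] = 3*exp(x + 3*exp(x))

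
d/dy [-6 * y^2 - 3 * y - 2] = -12*y - 3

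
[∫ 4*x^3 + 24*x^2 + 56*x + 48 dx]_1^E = -118 + 2*(2 + E)^2 + (1 + (2 + E)^2)^2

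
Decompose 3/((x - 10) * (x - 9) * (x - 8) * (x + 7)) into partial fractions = -1/(1360*(x + 7)) + 1/(10*(x - 8)) - 3/(16*(x - 9)) + 3/(34*(x - 10))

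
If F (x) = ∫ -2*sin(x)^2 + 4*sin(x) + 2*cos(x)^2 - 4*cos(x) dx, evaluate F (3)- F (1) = -(-2 + cos(1) + sin(1))^2 + (-2 + cos(3) + sin(3))^2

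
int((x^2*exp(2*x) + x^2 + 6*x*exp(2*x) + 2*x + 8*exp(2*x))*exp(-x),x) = 2*(x + 2)^2*sinh(x) + C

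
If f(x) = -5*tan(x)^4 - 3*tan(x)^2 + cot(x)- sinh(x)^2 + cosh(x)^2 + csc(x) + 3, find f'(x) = -20*tan(x)^5 - 26*tan(x)^3 - 6*tan(x) - cot(x)^2 - cot(x)*csc(x) - 1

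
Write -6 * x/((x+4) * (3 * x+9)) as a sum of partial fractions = -8/(x + 4) + 6/(x + 3)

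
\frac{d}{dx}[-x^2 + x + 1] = 1 - 2*x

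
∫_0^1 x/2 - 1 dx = -3/4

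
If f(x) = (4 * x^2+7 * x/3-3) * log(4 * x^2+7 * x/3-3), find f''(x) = (288*x^2*log(4*x^2 + 7*x/3 - 3) + 864*x^2 + 168*x*log(4*x^2 + 7*x/3 - 3) + 504*x - 216*log(4*x^2 + 7*x/3 - 3) - 167)/(36*x^2 + 21*x - 27)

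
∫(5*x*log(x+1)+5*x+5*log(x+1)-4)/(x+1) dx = (5*x - 4)*log(x + 1) + C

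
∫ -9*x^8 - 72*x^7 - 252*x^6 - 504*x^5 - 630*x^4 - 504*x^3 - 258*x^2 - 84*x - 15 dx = -x^9 - 9*x^8 - 36*x^7 - 84*x^6 - 126*x^5 - 126*x^4 - 86*x^3 - 42*x^2 - 15*x + C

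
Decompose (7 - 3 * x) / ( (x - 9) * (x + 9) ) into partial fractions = -17/(9*(x + 9)) - 10/(9*(x - 9))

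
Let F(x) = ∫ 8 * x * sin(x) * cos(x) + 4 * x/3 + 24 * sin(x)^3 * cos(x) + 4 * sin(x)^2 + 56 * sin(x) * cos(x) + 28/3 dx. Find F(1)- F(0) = 6*sin(1)^4 + 10 + 32*sin(1)^2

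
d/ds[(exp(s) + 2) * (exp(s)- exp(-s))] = (2*exp(3*s) + 2*exp(2*s) + 2)*exp(-s)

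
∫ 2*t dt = t^2 + C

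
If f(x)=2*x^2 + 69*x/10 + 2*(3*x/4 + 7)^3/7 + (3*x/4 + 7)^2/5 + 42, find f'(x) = 81*x^2/224 + 439*x/40 + 81/2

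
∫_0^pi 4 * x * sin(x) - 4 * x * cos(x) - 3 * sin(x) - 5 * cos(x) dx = 2 + 4*pi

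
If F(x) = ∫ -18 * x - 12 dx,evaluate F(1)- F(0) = -21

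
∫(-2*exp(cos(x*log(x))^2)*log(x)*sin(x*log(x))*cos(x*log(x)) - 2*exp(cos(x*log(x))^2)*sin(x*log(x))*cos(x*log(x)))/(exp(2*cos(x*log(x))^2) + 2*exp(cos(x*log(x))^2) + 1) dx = E/(exp(sin(x*log(x))^2) + E) + C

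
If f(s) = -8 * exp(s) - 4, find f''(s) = -8*exp(s)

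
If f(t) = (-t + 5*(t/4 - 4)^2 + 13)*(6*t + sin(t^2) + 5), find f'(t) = 5*t^3*cos(t^2)/8 - 22*t^2*cos(t^2) + 45*t^2/8 + 5*t*sin(t^2)/8 + 186*t*cos(t^2) - 1031*t/8 - 11*sin(t^2) + 503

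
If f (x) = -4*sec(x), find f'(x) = -4*tan(x)*sec(x)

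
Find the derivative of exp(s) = exp(s)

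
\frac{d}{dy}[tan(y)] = cos(y)^(-2)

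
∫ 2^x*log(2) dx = 2^x + C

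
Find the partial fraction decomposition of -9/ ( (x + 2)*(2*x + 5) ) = 18/(2*x + 5) - 9/(x + 2)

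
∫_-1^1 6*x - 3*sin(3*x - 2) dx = -cos(5) + cos(1)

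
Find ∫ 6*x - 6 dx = 3*x^2 - 6*x + C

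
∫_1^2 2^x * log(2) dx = 2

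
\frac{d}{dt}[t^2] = 2*t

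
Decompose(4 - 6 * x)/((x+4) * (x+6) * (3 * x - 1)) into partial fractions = 18/(247*(3*x - 1)) + 20/(19*(x + 6)) - 14/(13*(x + 4))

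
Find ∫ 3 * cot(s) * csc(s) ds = -3*csc(s) + C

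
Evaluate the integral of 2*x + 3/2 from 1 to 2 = 9/2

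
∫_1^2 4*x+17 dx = 23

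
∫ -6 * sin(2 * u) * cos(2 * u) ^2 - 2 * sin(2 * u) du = cos(2*u)^3 + cos(2*u) + C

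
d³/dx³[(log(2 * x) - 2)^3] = (6*log(x)^2 - 42*log(x) + 12*log(2)*log(x) - 42*log(2) + 6*log(2)^2 + 66)/x^3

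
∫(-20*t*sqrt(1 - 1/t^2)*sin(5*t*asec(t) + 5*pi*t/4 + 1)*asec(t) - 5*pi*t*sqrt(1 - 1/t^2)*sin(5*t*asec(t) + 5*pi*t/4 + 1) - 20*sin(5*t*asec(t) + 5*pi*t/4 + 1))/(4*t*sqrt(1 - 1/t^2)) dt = cos(5*t*(4*asec(t) + pi)/4 + 1) + C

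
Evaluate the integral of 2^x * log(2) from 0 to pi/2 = -1 + 2^(pi/2)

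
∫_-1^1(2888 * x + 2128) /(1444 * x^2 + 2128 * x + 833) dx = -log(149) + log(4405)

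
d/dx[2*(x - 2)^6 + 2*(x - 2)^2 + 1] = 12*x^5 - 120*x^4 + 480*x^3 - 960*x^2 + 964*x - 392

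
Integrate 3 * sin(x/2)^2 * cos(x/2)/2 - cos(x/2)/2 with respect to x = -sin(x/2)*cos(x/2)^2 + C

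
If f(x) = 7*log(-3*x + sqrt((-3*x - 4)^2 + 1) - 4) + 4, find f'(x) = (63*x - 21*sqrt(9*x^2 + 24*x + 17) + 84)/(9*x^2 - 3*x*sqrt(9*x^2 + 24*x + 17) + 24*x - 4*sqrt(9*x^2 + 24*x + 17) + 17)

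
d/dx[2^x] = 2^x*log(2)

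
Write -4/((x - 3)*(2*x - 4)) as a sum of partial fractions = 2/(x - 2) - 2/(x - 3)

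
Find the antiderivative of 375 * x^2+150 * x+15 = 125*x^3 + 75*x^2 + 15*x + C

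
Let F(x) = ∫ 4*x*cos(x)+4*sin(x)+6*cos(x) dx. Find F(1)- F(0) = 10*sin(1)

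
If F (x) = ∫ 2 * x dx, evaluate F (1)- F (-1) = 0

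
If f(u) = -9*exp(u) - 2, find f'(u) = -9*exp(u)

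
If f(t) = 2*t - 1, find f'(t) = 2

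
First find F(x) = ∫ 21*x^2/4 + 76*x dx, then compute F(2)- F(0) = 166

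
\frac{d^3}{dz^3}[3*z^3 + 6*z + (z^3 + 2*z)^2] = 120*z^3 + 96*z + 18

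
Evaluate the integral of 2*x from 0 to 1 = 1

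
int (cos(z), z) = sin(z) + C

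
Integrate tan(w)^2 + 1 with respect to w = tan(w) + C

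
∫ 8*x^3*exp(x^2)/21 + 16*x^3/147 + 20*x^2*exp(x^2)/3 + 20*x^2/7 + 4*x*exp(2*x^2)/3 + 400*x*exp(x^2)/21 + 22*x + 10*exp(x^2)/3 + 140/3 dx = 12*x^2/7 + 30*x + (2*x^2 + 35*x + 7*exp(x^2) + 35)^2/147 + 6*exp(x^2) + C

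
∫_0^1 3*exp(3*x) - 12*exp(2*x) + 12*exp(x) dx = (-2 + E)^3 + 1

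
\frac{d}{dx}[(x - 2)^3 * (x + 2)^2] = 5*x^4 - 8*x^3 - 24*x^2 + 32*x + 16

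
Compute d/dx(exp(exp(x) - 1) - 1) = exp(x + exp(x) - 1)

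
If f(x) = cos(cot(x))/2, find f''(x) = -sin(cot(x))*cot(x)^3 - sin(cot(x))*cot(x) - cos(cot(x))*cot(x)^4/2 - cos(cot(x))*cot(x)^2 - cos(cot(x))/2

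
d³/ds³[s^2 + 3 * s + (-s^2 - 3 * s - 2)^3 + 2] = -120*s^3 - 540*s^2 - 792*s - 378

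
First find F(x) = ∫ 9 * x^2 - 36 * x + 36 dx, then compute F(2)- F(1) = 3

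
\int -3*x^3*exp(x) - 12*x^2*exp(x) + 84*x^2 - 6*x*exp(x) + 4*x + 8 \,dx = x*(28*x^2 - 3*x*(x + 1)*exp(x) + 2*x + 8) + C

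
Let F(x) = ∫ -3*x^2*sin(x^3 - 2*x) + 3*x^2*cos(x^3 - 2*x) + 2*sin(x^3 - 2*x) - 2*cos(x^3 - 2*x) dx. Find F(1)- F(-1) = -2*sin(1)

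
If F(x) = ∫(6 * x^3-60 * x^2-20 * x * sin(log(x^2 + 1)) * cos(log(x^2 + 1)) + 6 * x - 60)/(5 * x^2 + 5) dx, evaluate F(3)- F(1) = -96/5 - cos(log(2))^2 + cos(log(10))^2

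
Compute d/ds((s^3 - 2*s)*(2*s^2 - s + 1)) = 10*s^4 - 4*s^3 - 9*s^2 + 4*s - 2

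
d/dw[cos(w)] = -sin(w)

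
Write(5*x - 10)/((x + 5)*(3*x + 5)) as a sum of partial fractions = -11/(2*(3*x + 5)) + 7/(2*(x + 5))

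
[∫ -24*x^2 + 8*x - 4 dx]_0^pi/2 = -pi^3 - 2*pi + pi^2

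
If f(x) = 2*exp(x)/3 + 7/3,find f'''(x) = 2*exp(x)/3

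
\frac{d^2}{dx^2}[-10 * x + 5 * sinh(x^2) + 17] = 20*x^2*sinh(x^2) + 10*cosh(x^2)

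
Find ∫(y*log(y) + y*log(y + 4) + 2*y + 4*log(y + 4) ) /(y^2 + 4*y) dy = (log(y) + 2)*log(y + 4) + C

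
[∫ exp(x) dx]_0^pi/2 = -1 + exp(pi/2)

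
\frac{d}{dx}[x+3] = 1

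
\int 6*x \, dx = 3*x^2 + C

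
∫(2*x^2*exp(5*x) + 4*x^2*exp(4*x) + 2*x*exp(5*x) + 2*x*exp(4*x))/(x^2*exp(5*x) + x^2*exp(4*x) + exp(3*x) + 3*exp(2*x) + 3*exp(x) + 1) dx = log(x^2*exp(4*x)/(exp(x) + 1)^2 + 1) + C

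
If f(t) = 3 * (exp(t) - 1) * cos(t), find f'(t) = 3*sqrt(2)*exp(t)*cos(t + pi/4) + 3*sin(t)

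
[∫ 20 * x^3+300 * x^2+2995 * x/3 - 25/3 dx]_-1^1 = 550/3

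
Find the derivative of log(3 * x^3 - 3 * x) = (3*x^2 - 1)/(x^3 - x)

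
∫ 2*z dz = z^2 + C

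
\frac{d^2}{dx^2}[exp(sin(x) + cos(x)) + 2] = (-sin(2*x) - sqrt(2)*sin(x + pi/4) + 1)*exp(sin(x))*exp(cos(x))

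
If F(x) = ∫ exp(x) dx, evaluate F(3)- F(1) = -E + exp(3)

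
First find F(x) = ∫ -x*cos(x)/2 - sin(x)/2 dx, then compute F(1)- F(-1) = 0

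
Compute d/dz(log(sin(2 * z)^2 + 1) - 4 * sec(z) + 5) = (-16*sin(z)^3 + 2*sin(4*z) - 4*tan(z)*sec(z))/(sin(2*z)^2 + 1)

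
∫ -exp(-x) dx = exp(-x) + C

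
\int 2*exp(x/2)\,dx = 4*exp(x/2) + C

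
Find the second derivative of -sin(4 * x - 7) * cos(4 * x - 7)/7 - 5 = 32*sin(8*x - 14)/7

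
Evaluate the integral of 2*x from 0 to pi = pi^2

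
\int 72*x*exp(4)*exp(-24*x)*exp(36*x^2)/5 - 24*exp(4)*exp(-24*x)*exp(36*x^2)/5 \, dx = exp(4*(3*x - 1)^2)/5 + C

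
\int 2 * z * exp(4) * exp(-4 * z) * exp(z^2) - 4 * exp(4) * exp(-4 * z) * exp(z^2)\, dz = exp((z - 2)^2) + C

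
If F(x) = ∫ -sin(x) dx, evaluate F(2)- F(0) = -1 + cos(2)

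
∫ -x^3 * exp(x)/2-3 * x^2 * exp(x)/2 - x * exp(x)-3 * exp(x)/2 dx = (-x^3 - 2*x - 1)*exp(x)/2 + C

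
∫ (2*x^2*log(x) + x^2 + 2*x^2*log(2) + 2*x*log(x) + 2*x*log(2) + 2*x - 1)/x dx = (x^2 + 2*x - 1)*log(2*x) + C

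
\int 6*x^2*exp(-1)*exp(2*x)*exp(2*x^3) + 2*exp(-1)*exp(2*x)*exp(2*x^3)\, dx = exp(2*x^3 + 2*x - 1) + C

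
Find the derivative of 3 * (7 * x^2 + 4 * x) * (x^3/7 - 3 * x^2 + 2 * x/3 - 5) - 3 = 15*x^4 - 1716*x^3/7 - 66*x^2 - 194*x - 60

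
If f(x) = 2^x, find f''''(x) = 2^x*log(2)^4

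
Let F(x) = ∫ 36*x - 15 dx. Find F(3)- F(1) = 114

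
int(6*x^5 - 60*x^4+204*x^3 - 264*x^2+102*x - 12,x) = x^6 - 12*x^5 + 51*x^4 - 88*x^3 + 51*x^2 - 12*x + C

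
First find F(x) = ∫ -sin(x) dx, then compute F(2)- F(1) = -cos(1) + cos(2)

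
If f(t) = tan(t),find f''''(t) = 24*tan(t)^5 + 40*tan(t)^3 + 16*tan(t)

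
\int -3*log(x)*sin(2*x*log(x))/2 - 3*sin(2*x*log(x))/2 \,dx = 3*cos(2*x*log(x))/4 + C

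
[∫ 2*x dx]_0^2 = 4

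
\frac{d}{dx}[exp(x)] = exp(x)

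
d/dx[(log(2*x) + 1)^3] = (3*log(x)^2 + 6*log(2)*log(x) + 6*log(x) + 3*log(2)^2 + 3 + 6*log(2))/x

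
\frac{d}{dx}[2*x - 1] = 2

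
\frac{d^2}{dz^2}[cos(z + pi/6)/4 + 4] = -cos(z + pi/6)/4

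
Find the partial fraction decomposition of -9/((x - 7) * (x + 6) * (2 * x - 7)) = 36/(133*(2*x - 7)) - 9/(247*(x + 6)) - 9/(91*(x - 7))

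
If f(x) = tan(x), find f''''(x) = 24*tan(x)^5 + 40*tan(x)^3 + 16*tan(x)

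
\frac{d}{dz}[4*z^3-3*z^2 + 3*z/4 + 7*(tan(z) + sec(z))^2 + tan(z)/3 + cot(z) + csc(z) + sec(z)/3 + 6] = 12*z^2 - 6*z + 14*tan(z)^3 + 28*tan(z)^2*sec(z) + tan(z)^2/3 + 14*tan(z)*sec(z)^2 + tan(z)*sec(z)/3 + 14*tan(z) - cot(z)^2 - cot(z)*csc(z) + 14*sec(z) + 1/12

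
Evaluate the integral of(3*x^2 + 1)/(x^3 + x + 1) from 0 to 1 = log(3)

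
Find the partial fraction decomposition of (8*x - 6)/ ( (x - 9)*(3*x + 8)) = 82/(35*(3*x + 8)) + 66/(35*(x - 9))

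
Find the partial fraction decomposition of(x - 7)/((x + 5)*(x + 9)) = 4/(x + 9) - 3/(x + 5)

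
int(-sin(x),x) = cos(x) + C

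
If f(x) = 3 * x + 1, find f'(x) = 3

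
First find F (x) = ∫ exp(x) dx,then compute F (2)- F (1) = -E + exp(2)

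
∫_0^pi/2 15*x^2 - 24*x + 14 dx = 4 + (-2 + 5*pi/2)*((-1 + pi/2)^2 + 1)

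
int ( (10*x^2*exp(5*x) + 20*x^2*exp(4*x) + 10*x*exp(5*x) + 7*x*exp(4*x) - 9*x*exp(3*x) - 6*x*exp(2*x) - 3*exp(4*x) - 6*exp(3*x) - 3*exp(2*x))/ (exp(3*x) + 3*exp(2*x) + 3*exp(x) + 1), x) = (5*x^2*exp(4*x) - 3*x*(exp(x) + 1)*exp(2*x) - 4*(exp(x) + 1)^2)/(exp(x) + 1)^2 + C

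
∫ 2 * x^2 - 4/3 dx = 2*x^3/3 - 4*x/3 + C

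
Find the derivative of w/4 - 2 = 1/4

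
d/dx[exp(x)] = exp(x)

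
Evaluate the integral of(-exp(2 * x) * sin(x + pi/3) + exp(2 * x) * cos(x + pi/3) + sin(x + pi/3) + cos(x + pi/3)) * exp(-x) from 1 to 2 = (-exp(-2) + exp(2))*cos(pi/3 + 2) - (E - exp(-1))*cos(1 + pi/3)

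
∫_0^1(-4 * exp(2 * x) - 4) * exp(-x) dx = -4*E + 4*exp(-1)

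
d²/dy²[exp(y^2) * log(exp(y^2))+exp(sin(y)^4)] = 4*y^4*exp(y^2) + 10*y^2*exp(y^2) + 2*exp(y^2) + 16*exp(sin(y)^4)*sin(y)^6*cos(y)^2 - 4*exp(sin(y)^4)*sin(y)^4 + 12*exp(sin(y)^4)*sin(y)^2*cos(y)^2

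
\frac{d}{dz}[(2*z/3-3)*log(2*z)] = (2*z*log(z) + 2*z*log(2) + 2*z - 9)/(3*z)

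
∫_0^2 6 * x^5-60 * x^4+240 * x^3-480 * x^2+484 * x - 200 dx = -72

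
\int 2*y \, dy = y^2 + C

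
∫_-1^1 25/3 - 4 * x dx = 50/3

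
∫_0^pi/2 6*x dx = 3*pi^2/4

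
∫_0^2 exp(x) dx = -1 + exp(2)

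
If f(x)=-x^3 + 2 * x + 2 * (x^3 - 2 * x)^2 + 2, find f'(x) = 12*x^5 - 32*x^3 - 3*x^2 + 16*x + 2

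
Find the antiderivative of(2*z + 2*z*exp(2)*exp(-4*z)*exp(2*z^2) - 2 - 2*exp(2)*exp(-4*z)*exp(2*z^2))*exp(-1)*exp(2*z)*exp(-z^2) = 2*sinh((z - 1)^2) + C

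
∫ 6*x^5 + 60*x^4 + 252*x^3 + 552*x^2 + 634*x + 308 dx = x^6 + 12*x^5 + 63*x^4 + 184*x^3 + 317*x^2 + 308*x + C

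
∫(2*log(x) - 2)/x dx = (log(x) - 1)^2 + C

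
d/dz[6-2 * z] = -2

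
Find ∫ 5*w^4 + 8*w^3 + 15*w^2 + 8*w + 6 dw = w^5 + 2*w^4 + 5*w^3 + 4*w^2 + 6*w + C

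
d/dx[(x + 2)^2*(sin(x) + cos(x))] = -x^2*sin(x) + x^2*cos(x) - 2*x*sin(x) + 6*x*cos(x) + 8*cos(x)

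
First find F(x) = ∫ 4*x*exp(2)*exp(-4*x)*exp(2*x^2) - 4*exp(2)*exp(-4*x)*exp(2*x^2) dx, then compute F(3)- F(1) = -1 + exp(8)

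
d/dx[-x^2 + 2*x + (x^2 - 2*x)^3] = 6*x^5 - 30*x^4 + 48*x^3 - 24*x^2 - 2*x + 2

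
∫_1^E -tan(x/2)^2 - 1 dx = -2*tan(E/2) + 2*tan(1/2)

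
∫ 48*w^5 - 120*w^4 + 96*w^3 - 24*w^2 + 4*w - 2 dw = 8*w^6 - 24*w^5 + 24*w^4 - 8*w^3 + 2*w^2 - 2*w + C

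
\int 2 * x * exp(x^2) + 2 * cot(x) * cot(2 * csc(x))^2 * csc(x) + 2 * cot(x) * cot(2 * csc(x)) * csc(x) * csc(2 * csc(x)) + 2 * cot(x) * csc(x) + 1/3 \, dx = x/3 + exp(x^2) + cot(2*csc(x)) + csc(2*csc(x)) + C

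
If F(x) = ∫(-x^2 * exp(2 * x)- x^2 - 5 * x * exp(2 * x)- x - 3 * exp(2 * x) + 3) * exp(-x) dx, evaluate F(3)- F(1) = -18*exp(3) - 4*exp(-1) + 18*exp(-3) + 4*E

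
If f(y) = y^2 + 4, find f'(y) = 2*y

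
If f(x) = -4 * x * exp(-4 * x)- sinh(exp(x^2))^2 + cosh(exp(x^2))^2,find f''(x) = (32 - 64*x)*exp(-4*x)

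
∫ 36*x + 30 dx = 18*x^2 + 30*x + C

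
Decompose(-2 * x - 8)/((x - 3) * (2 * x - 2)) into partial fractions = 5/(2*(x - 1)) - 7/(2*(x - 3))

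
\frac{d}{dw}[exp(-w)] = -exp(-w)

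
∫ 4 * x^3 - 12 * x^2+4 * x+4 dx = x^4 - 4*x^3 + 2*x^2 + 4*x + C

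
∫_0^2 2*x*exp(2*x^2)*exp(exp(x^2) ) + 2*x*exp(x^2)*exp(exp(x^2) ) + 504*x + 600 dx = -E + 2208 + exp(4 + exp(4))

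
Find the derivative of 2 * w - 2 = 2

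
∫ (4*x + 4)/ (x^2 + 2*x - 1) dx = 2*log((x + 1)^2 - 2) + C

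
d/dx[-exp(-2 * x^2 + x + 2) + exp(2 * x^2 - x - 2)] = (4*x*exp(-4*x^2 + 2*x + 4) + 4*x - exp(-4*x^2 + 2*x + 4) - 1)*exp(2*x^2 - x - 2)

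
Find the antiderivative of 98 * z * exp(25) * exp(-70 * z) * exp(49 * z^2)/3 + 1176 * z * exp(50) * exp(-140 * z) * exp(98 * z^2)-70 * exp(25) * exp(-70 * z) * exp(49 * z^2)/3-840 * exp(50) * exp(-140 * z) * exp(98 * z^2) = (18*exp((7*z - 5)^2) + 1)*exp((7*z - 5)^2)/3 + C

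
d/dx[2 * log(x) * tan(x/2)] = 2*(x*log(x) + sin(x))/(x*(cos(x) + 1))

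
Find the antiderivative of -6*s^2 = -2*s^3 + C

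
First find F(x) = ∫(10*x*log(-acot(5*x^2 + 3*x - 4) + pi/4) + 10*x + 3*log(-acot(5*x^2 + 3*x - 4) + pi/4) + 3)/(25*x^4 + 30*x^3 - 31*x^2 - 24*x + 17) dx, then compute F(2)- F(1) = (-acot(22) + pi/4)*log(-acot(22) + pi/4) - (-acot(4) + pi/4)*log(-acot(4) + pi/4)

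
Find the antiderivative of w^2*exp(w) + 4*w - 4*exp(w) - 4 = -(exp(w) + 2)*(-w^2 + 2*w + 2) + C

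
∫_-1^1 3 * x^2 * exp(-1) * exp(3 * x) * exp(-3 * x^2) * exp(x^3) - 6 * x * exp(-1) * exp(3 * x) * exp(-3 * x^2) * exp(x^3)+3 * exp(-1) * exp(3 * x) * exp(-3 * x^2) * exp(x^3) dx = 1 - exp(-8)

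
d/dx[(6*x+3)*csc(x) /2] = -3*x*cot(x)*csc(x) - 3*cot(x)*csc(x)/2 + 3*csc(x)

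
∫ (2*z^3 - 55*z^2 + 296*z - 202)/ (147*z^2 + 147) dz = z^2/147 - 55*z/147 + log(z^2 + 1) + acot(z) + C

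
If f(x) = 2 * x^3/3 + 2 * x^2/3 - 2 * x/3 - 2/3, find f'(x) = 2*x^2 + 4*x/3 - 2/3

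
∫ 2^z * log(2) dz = 2^z + C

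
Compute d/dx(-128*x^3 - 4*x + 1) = -384*x^2 - 4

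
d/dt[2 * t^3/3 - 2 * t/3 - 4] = 2*t^2 - 2/3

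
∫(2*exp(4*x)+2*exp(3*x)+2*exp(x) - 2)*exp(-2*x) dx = 4*(sinh(x) + 1)*sinh(x) + C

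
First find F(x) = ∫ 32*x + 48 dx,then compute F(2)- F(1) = 96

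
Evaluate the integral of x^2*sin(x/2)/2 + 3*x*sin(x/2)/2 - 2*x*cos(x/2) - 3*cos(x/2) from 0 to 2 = -10*cos(1)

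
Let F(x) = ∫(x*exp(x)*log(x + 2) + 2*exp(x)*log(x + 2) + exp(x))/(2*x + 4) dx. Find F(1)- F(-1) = E*log(3)/2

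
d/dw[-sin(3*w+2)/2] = -3*cos(3*w + 2)/2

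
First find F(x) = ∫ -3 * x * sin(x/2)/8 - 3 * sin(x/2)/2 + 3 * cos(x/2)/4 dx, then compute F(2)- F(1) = -15*cos(1/2)/4 + 9*cos(1)/2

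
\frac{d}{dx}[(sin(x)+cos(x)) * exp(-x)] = -2*exp(-x)*sin(x)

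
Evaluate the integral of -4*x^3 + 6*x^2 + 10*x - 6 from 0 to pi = -(-pi - 2 + pi^2)^2 - 2*pi + 4 + 2*pi^2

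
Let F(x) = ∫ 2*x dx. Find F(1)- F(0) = 1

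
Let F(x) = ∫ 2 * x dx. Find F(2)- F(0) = 4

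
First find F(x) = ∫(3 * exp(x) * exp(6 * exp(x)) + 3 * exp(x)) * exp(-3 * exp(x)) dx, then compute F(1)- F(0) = -exp(3) - exp(-3*E) + exp(-3) + exp(3*E)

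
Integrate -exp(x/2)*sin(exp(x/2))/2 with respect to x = cos(exp(x/2)) + C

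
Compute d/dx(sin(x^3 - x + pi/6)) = (3*x^2 - 1)*sin(-x^3 + x + pi/3)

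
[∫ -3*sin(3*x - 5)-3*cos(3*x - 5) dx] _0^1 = cos(2) - cos(5) + sin(2) - sin(5)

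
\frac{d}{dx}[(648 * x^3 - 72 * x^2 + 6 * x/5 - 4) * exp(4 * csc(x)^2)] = 2*(-2592*x^3*cos(x)/sin(x)^3 + 972*x^2 + 288*x^2*cos(x)/sin(x)^3 - 72*x - 24*x*cos(x)/(5*sin(x)^3) + 3/5 + 16*cos(x)/sin(x)^3)*exp(4/sin(x)^2)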